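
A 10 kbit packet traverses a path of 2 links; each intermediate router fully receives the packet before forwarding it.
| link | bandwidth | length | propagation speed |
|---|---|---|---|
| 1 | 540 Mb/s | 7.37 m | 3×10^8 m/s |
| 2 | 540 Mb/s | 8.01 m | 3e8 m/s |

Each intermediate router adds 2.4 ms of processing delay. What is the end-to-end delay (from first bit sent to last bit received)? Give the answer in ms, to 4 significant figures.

2.437 ms

L = 10000 bits.
Transmission delay per hop = L/R = 10000/540000000 = 0.0185185 ms; 2 hops → 0.037037 ms.
Propagation delays (d/s per hop): 2.45667e-05, 2.67e-05 ms; sum = 5.12667e-05 ms.
Processing at 1 router(s): 1 × 2.4 ms = 2.4 ms.
End-to-end = 2.437 ms.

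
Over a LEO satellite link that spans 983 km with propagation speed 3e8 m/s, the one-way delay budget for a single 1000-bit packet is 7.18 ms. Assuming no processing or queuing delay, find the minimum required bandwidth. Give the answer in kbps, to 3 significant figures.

256 kbps

Propagation delay = 983000 / 300000000 = 3.27667 ms.
Transmission budget = 7.18 − 3.27667 = 3.90333 ms.
R ≥ L / t_tx = 1000 bits / 0.00390333 s = 256 kbps.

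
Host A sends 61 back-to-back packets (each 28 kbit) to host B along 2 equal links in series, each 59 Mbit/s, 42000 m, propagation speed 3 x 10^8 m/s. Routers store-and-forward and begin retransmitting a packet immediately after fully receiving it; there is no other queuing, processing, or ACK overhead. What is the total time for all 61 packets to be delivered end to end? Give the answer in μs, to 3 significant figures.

Per-hop transmission t_tx = L/R = 28000/59000000 = 474.576 μs.
Per-hop propagation t_prop = 42000/300000000 = 140 μs.
Pipeline fill: first packet needs 2·t_tx to clear all hops; remaining 60 packets each add one t_tx.
Total = (2+61-1)·t_tx + 2·t_prop = 62·474.576 + 2·140 = 29700 μs.

29700 μs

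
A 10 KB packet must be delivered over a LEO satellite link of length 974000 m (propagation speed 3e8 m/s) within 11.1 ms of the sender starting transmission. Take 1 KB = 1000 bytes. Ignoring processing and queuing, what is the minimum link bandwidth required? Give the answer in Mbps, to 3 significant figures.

10.2 Mbps

L = 80000 bits.
Propagation delay = 974000 / 300000000 = 3.24667 ms.
Transmission budget = 11.1 − 3.24667 = 7.85333 ms.
R ≥ L / t_tx = 80000 bits / 0.00785333 s = 10.2 Mbps.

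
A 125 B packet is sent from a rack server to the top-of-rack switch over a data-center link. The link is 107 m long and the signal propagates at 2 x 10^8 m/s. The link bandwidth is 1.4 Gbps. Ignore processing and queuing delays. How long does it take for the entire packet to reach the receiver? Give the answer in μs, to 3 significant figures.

L = 125 × 8 = 1000 bits.
Transmission delay = L/R = 1000 / 1400000000 = 0.714286 μs.
Propagation delay = d/s = 107 m / 200000000 m/s = 0.535 μs.
Total = 1.25 μs.

1.25 μs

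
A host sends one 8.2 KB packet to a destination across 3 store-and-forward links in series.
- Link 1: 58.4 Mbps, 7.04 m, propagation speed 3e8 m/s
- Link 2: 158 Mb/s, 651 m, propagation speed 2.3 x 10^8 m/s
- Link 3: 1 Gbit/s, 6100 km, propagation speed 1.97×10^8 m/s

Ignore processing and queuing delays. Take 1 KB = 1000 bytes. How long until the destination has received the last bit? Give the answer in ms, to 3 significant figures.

32.6 ms

L = 65600 bits.
Transmission delays (L/R per hop): 1.12329, 0.41519, 0.0656 ms; sum = 1.60408 ms.
Propagation delays (d/s per hop): 2.34667e-05, 0.00283043, 30.9645 ms; sum = 30.9673 ms.
End-to-end = 32.6 ms.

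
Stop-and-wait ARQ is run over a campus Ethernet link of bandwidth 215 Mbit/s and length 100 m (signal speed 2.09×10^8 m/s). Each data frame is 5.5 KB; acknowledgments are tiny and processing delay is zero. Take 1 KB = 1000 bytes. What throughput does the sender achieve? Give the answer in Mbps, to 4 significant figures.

t_tx = L/R = 44000/215000000 = 0.000204651 s.
t_prop = 100/209000000 = 4.78469e-07 s; RTT = 9.56938e-07 s.
Cycle = t_tx + RTT = 0.000205608 s.
Throughput = L / cycle = 44000 / 0.000205608 = 214.0 Mbps.

214.0 Mbps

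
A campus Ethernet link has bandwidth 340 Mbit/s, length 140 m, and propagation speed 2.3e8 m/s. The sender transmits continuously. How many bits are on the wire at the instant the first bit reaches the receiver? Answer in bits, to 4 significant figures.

Propagation delay = 140 / 2.3e+08 = 6.08696e-07 s.
BDP = R × t_prop = 340000000 × 6.08696e-07 = 206.957 bits.

207.0 bits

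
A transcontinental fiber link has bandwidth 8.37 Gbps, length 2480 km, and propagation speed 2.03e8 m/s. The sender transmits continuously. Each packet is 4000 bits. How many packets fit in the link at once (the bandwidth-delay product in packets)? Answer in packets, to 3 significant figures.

Propagation delay = 2480000 / 2.03e+08 = 0.0122167 s.
BDP = R × t_prop = 8.37e+09 × 0.0122167 = 102254000 bits.
In packets of 4000 bits: 25600 packets.

25600 packets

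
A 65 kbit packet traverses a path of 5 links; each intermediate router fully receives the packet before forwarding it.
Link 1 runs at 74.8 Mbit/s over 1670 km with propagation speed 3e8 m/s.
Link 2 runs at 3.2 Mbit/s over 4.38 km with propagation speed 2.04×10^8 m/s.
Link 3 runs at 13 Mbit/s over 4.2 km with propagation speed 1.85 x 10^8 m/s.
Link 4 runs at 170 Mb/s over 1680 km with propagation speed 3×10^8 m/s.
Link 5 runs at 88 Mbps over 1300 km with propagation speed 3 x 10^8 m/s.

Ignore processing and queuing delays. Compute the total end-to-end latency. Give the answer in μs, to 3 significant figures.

L = 65000 bits.
Transmission delays (L/R per hop): 868.984, 20312.5, 5000, 382.353, 738.636 μs; sum = 27302.5 μs.
Propagation delays (d/s per hop): 5566.67, 21.4706, 22.7027, 5600, 4333.33 μs; sum = 15544.2 μs.
End-to-end = 42800 μs.

42800 μs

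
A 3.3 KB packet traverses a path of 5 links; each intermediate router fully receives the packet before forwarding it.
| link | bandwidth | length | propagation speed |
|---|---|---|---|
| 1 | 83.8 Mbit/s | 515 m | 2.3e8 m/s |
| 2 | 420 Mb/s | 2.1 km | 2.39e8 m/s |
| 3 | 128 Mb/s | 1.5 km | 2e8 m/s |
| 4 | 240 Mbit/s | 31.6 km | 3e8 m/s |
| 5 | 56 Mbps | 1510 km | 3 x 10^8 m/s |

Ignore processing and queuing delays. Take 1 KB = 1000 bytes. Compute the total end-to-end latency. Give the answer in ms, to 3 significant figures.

6.32 ms

L = 26400 bits.
Transmission delays (L/R per hop): 0.315036, 0.0628571, 0.20625, 0.11, 0.471429 ms; sum = 1.16557 ms.
Propagation delays (d/s per hop): 0.00223913, 0.00878661, 0.0075, 0.105333, 5.03333 ms; sum = 5.15719 ms.
End-to-end = 6.32 ms.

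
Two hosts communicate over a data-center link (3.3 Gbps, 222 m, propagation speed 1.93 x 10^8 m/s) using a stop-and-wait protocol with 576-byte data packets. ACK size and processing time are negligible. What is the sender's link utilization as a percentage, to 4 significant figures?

37.77 %

t_tx = L/R = 4608/3300000000 = 1.39636e-06 s.
t_prop = 222/193000000 = 1.15026e-06 s; RTT = 2.30052e-06 s.
Cycle = t_tx + RTT = 3.69688e-06 s.
Utilization = t_tx / cycle = 1.39636e-06/3.69688e-06 = 37.77 %.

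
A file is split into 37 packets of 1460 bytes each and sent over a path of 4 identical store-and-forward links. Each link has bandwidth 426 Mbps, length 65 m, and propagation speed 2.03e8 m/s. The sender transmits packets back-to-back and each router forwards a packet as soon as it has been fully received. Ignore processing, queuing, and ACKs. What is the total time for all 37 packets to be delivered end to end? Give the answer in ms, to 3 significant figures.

1.10 ms

Per-hop transmission t_tx = L/R = 11680/426000000 = 0.0274178 ms.
Per-hop propagation t_prop = 65/2.03e+08 = 0.000320197 ms.
Pipeline fill: first packet needs 4·t_tx to clear all hops; remaining 36 packets each add one t_tx.
Total = (4+37-1)·t_tx + 4·t_prop = 40·0.0274178 + 4·0.000320197 = 1.10 ms.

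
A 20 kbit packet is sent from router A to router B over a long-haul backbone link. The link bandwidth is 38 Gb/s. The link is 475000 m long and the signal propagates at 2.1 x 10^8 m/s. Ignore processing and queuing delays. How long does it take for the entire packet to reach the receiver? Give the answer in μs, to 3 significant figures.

L = 20000 bits.
Transmission delay = L/R = 20000 / 38000000000 = 0.526316 μs.
Propagation delay = d/s = 475000 m / 210000000 m/s = 2261.9 μs.
Total = 2260 μs.

2260 μs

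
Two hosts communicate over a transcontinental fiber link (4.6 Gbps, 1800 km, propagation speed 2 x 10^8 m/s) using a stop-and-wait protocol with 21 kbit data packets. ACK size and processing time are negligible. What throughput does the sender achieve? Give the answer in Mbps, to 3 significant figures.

1.17 Mbps

t_tx = L/R = 21000/4600000000 = 4.56522e-06 s.
t_prop = 1800000/200000000 = 0.009 s; RTT = 0.018 s.
Cycle = t_tx + RTT = 0.0180046 s.
Throughput = L / cycle = 21000 / 0.0180046 = 1.17 Mbps.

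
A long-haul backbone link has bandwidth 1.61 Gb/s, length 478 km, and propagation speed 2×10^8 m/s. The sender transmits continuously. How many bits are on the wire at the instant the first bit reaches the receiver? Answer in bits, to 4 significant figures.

3848000 bits

Propagation delay = 478000 / 200000000 = 0.00239 s.
BDP = R × t_prop = 1610000000 × 0.00239 = 3847900 bits.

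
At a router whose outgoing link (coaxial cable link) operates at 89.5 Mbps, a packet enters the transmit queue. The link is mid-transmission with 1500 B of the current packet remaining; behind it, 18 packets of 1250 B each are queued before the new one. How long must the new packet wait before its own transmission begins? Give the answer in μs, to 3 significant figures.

Each queued packet: L/R = 10000/89500000 = 111.732 μs.
18 queued → 2011.17 μs.
Plus remaining 12000 bits of current packet: 134.078 μs.
Queuing delay = 2150 μs.

2150 μs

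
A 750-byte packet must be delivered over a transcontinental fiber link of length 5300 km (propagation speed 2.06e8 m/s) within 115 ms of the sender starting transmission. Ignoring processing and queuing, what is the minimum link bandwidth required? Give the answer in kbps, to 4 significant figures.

67.21 kbps

L = 6000 bits.
Propagation delay = 5300000 / 206000000 = 25.7282 ms.
Transmission budget = 115 − 25.7282 = 89.2718 ms.
R ≥ L / t_tx = 6000 bits / 0.0892718 s = 67.21 kbps.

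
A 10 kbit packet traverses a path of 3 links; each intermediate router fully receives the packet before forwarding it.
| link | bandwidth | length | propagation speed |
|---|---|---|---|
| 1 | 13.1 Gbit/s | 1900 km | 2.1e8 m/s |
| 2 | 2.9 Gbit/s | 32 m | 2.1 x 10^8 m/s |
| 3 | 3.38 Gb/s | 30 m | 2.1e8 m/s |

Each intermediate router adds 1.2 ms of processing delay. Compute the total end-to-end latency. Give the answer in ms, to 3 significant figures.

L = 10000 bits.
Transmission delays (L/R per hop): 0.000763359, 0.00344828, 0.00295858 ms; sum = 0.00717021 ms.
Propagation delays (d/s per hop): 9.04762, 0.000152381, 0.000142857 ms; sum = 9.04791 ms.
Processing at 2 router(s): 2 × 1.2 ms = 2.4 ms.
End-to-end = 11.5 ms.

11.5 ms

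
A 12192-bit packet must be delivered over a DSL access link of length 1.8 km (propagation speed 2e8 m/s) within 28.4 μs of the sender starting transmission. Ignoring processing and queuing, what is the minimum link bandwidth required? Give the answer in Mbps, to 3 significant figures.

628 Mbps

Propagation delay = 1800 / 200000000 = 9 μs.
Transmission budget = 28.4 − 9 = 19.4 μs.
R ≥ L / t_tx = 12192 bits / 1.94e-05 s = 628 Mbps.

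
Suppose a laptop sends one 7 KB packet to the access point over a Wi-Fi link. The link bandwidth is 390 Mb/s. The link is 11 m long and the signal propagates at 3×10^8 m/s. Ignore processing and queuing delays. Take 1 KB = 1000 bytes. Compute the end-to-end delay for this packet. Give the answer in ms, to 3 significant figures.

0.144 ms

L = 56000 bits.
Transmission delay = L/R = 56000 / 390000000 = 0.14359 ms.
Propagation delay = d/s = 11 m / 300000000 m/s = 3.66667e-05 ms.
Total = 0.144 ms.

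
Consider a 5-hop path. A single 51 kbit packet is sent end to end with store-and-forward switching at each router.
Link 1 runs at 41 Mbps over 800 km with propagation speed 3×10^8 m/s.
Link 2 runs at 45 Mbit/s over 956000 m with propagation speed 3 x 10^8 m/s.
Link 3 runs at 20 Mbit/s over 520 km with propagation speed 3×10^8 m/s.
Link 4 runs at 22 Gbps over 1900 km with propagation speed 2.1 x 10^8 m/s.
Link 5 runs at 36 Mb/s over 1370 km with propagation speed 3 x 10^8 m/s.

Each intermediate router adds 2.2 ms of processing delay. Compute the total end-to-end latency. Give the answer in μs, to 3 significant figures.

36300 μs

L = 51000 bits.
Transmission delays (L/R per hop): 1243.9, 1133.33, 2550, 2.31818, 1416.67 μs; sum = 6346.22 μs.
Propagation delays (d/s per hop): 2666.67, 3186.67, 1733.33, 9047.62, 4566.67 μs; sum = 21201 μs.
Processing at 4 router(s): 4 × 2.2 ms = 8800 μs.
End-to-end = 36300 μs.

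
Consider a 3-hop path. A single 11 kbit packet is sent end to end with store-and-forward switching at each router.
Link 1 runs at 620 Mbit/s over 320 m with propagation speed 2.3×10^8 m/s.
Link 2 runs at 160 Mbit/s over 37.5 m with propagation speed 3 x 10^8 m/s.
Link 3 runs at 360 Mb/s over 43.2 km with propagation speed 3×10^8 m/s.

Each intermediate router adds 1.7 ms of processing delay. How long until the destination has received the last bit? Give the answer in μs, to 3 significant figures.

3660 μs

L = 11000 bits.
Transmission delays (L/R per hop): 17.7419, 68.75, 30.5556 μs; sum = 117.047 μs.
Propagation delays (d/s per hop): 1.3913, 0.125, 144 μs; sum = 145.516 μs.
Processing at 2 router(s): 2 × 1.7 ms = 3400 μs.
End-to-end = 3660 μs.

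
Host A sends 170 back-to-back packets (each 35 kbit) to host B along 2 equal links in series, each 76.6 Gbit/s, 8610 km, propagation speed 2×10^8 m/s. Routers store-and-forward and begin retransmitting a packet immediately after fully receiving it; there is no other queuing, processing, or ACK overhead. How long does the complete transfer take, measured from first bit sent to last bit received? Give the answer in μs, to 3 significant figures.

Per-hop transmission t_tx = L/R = 35000/76600000000 = 0.456919 μs.
Per-hop propagation t_prop = 8610000/200000000 = 43050 μs.
Pipeline fill: first packet needs 2·t_tx to clear all hops; remaining 169 packets each add one t_tx.
Total = (2+170-1)·t_tx + 2·t_prop = 171·0.456919 + 2·43050 = 86200 μs.

86200 μs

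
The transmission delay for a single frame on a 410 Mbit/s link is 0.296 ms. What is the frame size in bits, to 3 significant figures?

121000 bits

L = R × t_tx = 410000000 b/s × 0.000296 s = 121360 bits.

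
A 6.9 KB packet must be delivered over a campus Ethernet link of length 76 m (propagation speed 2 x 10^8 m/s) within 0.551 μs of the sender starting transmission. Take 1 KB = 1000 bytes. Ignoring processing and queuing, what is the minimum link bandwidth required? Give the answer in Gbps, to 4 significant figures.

322.8 Gbps

L = 55200 bits.
Propagation delay = 76 / 200000000 = 0.38 μs.
Transmission budget = 0.551 − 0.38 = 0.171 μs.
R ≥ L / t_tx = 55200 bits / 1.71e-07 s = 322.8 Gbps.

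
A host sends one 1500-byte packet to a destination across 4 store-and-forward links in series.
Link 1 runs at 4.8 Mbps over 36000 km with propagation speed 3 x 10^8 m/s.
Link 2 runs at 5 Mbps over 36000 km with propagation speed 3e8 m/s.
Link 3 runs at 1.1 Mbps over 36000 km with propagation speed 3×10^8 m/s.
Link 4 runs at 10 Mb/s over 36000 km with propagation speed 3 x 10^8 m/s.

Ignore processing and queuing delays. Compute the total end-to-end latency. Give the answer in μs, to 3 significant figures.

L = 1500 × 8 = 12000 bits.
Transmission delays (L/R per hop): 2500, 2400, 10909.1, 1200 μs; sum = 17009.1 μs.
Propagation delays (d/s per hop): 120000, 120000, 120000, 120000 μs; sum = 480000 μs.
End-to-end = 497000 μs.

497000 μs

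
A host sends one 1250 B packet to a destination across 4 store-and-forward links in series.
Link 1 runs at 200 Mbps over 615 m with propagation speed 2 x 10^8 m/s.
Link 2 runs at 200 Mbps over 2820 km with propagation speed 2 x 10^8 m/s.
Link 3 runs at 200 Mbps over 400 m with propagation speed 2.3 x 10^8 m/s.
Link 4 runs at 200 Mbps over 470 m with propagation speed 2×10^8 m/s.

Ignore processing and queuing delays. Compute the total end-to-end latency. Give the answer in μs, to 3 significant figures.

14300 μs

L = 1250 × 8 = 10000 bits.
Transmission delay per hop = L/R = 10000/200000000 = 50 μs; 4 hops → 200 μs.
Propagation delays (d/s per hop): 3.075, 14100, 1.73913, 2.35 μs; sum = 14107.2 μs.
End-to-end = 14300 μs.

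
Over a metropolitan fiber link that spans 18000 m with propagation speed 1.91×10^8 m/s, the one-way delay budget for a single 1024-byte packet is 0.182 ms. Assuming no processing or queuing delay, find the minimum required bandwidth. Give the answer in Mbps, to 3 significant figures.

93.3 Mbps

L = 8192 bits.
Propagation delay = 18000 / 191000000 = 0.0942408 ms.
Transmission budget = 0.182 − 0.0942408 = 0.0877592 ms.
R ≥ L / t_tx = 8192 bits / 8.77592e-05 s = 93.3 Mbps.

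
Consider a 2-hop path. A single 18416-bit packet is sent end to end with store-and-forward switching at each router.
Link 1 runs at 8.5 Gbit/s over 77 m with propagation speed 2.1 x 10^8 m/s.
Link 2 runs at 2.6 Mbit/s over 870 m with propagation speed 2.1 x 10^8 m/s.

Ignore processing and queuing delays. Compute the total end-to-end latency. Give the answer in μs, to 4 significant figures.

7090 μs

Transmission delays (L/R per hop): 2.16659, 7083.08 μs; sum = 7085.24 μs.
Propagation delays (d/s per hop): 0.366667, 4.14286 μs; sum = 4.50952 μs.
End-to-end = 7090 μs.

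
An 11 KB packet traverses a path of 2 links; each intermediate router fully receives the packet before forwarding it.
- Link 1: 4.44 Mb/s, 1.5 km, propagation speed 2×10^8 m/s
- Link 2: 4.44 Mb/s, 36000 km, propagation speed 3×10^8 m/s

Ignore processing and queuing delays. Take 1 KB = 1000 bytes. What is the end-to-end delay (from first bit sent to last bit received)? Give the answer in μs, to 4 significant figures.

L = 88000 bits.
Transmission delay per hop = L/R = 88000/4440000 = 19819.8 μs; 2 hops → 39639.6 μs.
Propagation delays (d/s per hop): 7.5, 120000 μs; sum = 120008 μs.
End-to-end = 159600 μs.

159600 μs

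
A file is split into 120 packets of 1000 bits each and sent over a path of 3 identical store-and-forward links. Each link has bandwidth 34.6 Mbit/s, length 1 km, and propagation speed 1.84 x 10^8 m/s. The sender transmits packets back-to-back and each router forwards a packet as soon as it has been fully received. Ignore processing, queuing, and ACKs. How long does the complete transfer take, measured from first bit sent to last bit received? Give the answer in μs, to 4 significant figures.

Per-hop transmission t_tx = L/R = 1000/34600000 = 28.9017 μs.
Per-hop propagation t_prop = 1000/184000000 = 5.43478 μs.
Pipeline fill: first packet needs 3·t_tx to clear all hops; remaining 119 packets each add one t_tx.
Total = (3+120-1)·t_tx + 3·t_prop = 122·28.9017 + 3·5.43478 = 3542 μs.

3542 μs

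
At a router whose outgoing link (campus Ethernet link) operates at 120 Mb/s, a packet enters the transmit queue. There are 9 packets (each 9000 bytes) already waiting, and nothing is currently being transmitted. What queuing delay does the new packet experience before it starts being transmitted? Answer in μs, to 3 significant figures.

Each queued packet: L/R = 72000/120000000 = 600 μs.
9 queued → 5400 μs.
Queuing delay = 5400 μs.

5400 μs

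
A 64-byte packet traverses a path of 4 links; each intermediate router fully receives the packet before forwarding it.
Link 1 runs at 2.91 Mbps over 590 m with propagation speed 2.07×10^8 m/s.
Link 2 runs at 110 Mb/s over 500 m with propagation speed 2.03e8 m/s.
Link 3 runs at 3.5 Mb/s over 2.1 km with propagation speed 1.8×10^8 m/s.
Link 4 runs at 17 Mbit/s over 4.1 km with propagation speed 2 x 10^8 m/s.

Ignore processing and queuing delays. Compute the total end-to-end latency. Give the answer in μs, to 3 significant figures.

394 μs

L = 64 × 8 = 512 bits.
Transmission delays (L/R per hop): 175.945, 4.65455, 146.286, 30.1176 μs; sum = 357.003 μs.
Propagation delays (d/s per hop): 2.85024, 2.46305, 11.6667, 20.5 μs; sum = 37.48 μs.
End-to-end = 394 μs.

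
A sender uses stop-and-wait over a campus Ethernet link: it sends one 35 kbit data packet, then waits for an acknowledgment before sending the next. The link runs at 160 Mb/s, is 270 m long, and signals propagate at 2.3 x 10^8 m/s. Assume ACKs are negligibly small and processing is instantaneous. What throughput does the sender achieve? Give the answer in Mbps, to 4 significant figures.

t_tx = L/R = 35000/160000000 = 0.00021875 s.
t_prop = 270/2.3e+08 = 1.17391e-06 s; RTT = 2.34783e-06 s.
Cycle = t_tx + RTT = 0.000221098 s.
Throughput = L / cycle = 35000 / 0.000221098 = 158.3 Mbps.

158.3 Mbps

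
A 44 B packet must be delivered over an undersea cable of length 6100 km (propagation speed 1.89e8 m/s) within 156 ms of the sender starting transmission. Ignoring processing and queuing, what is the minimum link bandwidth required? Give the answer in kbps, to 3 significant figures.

L = 352 bits.
Propagation delay = 6100000 / 189000000 = 32.2751 ms.
Transmission budget = 156 − 32.2751 = 123.725 ms.
R ≥ L / t_tx = 352 bits / 0.123725 s = 2.85 kbps.

2.85 kbps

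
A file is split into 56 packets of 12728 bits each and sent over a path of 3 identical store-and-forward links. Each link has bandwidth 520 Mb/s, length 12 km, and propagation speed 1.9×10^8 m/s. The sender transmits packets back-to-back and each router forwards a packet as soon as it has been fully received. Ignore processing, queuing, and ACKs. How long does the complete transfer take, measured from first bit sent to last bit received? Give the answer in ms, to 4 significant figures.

1.609 ms

Per-hop transmission t_tx = L/R = 12728/520000000 = 0.0244769 ms.
Per-hop propagation t_prop = 12000/190000000 = 0.0631579 ms.
Pipeline fill: first packet needs 3·t_tx to clear all hops; remaining 55 packets each add one t_tx.
Total = (3+56-1)·t_tx + 3·t_prop = 58·0.0244769 + 3·0.0631579 = 1.609 ms.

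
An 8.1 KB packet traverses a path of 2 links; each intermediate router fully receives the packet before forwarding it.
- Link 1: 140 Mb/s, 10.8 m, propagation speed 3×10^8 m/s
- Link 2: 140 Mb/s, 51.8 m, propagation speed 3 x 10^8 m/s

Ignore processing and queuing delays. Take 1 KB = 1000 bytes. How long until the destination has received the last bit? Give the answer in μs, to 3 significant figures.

L = 64800 bits.
Transmission delay per hop = L/R = 64800/140000000 = 462.857 μs; 2 hops → 925.714 μs.
Propagation delays (d/s per hop): 0.036, 0.172667 μs; sum = 0.208667 μs.
End-to-end = 926 μs.

926 μs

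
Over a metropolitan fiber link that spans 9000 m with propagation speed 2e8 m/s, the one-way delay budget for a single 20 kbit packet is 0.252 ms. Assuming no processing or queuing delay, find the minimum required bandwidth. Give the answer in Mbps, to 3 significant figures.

Propagation delay = 9000 / 200000000 = 0.045 ms.
Transmission budget = 0.252 − 0.045 = 0.207 ms.
R ≥ L / t_tx = 20000 bits / 0.000207 s = 96.6 Mbps.

96.6 Mbps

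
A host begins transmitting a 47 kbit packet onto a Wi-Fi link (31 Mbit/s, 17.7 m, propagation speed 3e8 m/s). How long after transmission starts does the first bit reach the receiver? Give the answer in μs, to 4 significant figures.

First bit experiences only propagation delay: d/s = 17.7/300000000 = 0.05900 μs.

0.05900 μs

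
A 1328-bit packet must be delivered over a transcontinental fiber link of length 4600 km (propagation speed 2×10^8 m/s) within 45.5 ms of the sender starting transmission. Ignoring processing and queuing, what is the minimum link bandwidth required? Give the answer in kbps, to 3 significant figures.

59.0 kbps

Propagation delay = 4600000 / 200000000 = 23 ms.
Transmission budget = 45.5 − 23 = 22.5 ms.
R ≥ L / t_tx = 1328 bits / 0.0225 s = 59.0 kbps.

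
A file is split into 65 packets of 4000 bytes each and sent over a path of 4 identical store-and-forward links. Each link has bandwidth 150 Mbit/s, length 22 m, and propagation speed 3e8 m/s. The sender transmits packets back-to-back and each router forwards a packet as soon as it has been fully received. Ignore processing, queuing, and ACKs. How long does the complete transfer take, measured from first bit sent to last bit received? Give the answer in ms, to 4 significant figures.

14.51 ms

Per-hop transmission t_tx = L/R = 32000/150000000 = 0.213333 ms.
Per-hop propagation t_prop = 22/300000000 = 7.33333e-05 ms.
Pipeline fill: first packet needs 4·t_tx to clear all hops; remaining 64 packets each add one t_tx.
Total = (4+65-1)·t_tx + 4·t_prop = 68·0.213333 + 4·7.33333e-05 = 14.51 ms.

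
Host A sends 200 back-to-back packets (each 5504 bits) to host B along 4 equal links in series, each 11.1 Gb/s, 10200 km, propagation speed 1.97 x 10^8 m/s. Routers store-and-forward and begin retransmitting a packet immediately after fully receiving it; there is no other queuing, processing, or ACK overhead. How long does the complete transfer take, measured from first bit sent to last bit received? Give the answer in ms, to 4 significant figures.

207.2 ms

Per-hop transmission t_tx = L/R = 5504/11100000000 = 0.000495856 ms.
Per-hop propagation t_prop = 10200000/197000000 = 51.7766 ms.
Pipeline fill: first packet needs 4·t_tx to clear all hops; remaining 199 packets each add one t_tx.
Total = (4+200-1)·t_tx + 4·t_prop = 203·0.000495856 + 4·51.7766 = 207.2 ms.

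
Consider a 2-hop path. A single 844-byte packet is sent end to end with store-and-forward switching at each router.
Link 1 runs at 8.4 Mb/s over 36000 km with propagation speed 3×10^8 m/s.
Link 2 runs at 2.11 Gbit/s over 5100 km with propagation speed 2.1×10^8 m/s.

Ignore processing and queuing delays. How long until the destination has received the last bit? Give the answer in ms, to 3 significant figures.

145 ms

L = 844 × 8 = 6752 bits.
Transmission delays (L/R per hop): 0.80381, 0.0032 ms; sum = 0.80701 ms.
Propagation delays (d/s per hop): 120, 24.2857 ms; sum = 144.286 ms.
End-to-end = 145 ms.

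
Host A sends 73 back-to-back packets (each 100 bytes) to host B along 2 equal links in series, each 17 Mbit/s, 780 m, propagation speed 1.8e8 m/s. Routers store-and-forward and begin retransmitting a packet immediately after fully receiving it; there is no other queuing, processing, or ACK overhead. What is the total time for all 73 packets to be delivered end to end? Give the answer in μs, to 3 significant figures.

Per-hop transmission t_tx = L/R = 800/17000000 = 47.0588 μs.
Per-hop propagation t_prop = 780/180000000 = 4.33333 μs.
Pipeline fill: first packet needs 2·t_tx to clear all hops; remaining 72 packets each add one t_tx.
Total = (2+73-1)·t_tx + 2·t_prop = 74·47.0588 + 2·4.33333 = 3490 μs.

3490 μs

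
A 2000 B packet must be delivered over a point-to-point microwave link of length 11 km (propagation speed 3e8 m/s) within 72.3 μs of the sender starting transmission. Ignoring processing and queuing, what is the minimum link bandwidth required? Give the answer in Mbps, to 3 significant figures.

449 Mbps

L = 16000 bits.
Propagation delay = 11000 / 300000000 = 36.6667 μs.
Transmission budget = 72.3 − 36.6667 = 35.6333 μs.
R ≥ L / t_tx = 16000 bits / 3.56333e-05 s = 449 Mbps.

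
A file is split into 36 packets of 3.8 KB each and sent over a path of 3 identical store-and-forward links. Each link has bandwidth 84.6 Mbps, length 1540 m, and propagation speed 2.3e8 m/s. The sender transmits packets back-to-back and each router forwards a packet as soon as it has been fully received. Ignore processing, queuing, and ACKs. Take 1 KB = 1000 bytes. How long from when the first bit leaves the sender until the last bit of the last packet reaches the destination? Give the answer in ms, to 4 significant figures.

13.67 ms

Per-hop transmission t_tx = L/R = 30400/84600000 = 0.359338 ms.
Per-hop propagation t_prop = 1540/2.3e+08 = 0.00669565 ms.
Pipeline fill: first packet needs 3·t_tx to clear all hops; remaining 35 packets each add one t_tx.
Total = (3+36-1)·t_tx + 3·t_prop = 38·0.359338 + 3·0.00669565 = 13.67 ms.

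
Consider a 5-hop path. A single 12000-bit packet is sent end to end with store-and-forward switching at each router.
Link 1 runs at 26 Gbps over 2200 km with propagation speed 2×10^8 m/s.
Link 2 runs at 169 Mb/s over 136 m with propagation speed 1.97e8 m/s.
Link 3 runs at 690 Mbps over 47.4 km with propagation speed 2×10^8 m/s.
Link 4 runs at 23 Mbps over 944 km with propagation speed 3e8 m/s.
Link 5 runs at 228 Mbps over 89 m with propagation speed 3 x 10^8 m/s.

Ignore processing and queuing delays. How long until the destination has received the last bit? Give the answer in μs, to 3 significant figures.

Transmission delays (L/R per hop): 0.461538, 71.0059, 17.3913, 521.739, 52.6316 μs; sum = 663.229 μs.
Propagation delays (d/s per hop): 11000, 0.690355, 237, 3146.67, 0.296667 μs; sum = 14384.7 μs.
End-to-end = 15000 μs.

15000 μs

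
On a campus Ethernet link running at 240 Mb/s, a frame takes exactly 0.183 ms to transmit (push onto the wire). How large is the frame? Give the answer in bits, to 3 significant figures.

L = R × t_tx = 240000000 b/s × 0.000183 s = 43920 bits.

43900 bits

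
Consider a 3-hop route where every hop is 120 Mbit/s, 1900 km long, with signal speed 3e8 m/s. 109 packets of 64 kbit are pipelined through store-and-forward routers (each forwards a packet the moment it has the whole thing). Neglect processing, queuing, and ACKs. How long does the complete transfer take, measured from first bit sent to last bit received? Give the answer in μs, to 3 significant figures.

Per-hop transmission t_tx = L/R = 64000/120000000 = 533.333 μs.
Per-hop propagation t_prop = 1900000/300000000 = 6333.33 μs.
Pipeline fill: first packet needs 3·t_tx to clear all hops; remaining 108 packets each add one t_tx.
Total = (3+109-1)·t_tx + 3·t_prop = 111·533.333 + 3·6333.33 = 78200 μs.

78200 μs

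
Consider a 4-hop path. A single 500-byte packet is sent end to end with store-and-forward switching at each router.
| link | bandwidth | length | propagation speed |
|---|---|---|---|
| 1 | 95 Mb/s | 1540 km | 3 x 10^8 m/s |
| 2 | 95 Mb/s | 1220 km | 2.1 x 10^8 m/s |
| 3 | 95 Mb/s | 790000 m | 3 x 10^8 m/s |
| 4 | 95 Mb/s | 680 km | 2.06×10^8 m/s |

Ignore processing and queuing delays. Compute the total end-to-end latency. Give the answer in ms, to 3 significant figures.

17.0 ms

L = 500 × 8 = 4000 bits.
Transmission delay per hop = L/R = 4000/95000000 = 0.0421053 ms; 4 hops → 0.168421 ms.
Propagation delays (d/s per hop): 5.13333, 5.80952, 2.63333, 3.30097 ms; sum = 16.8772 ms.
End-to-end = 17.0 ms.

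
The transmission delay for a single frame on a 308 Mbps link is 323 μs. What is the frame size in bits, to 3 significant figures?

L = R × t_tx = 308000000 b/s × 0.000323 s = 99484 bits.

99500 bits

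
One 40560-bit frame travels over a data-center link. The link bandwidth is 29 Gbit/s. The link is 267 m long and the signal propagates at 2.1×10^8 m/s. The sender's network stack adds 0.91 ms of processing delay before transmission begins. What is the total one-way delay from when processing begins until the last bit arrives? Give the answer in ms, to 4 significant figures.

0.9127 ms

Transmission delay = L/R = 40560 / 29000000000 = 0.00139862 ms.
Propagation delay = d/s = 267 m / 210000000 m/s = 0.00127143 ms.
Plus processing delay 0.91 ms = 0.91 ms.
Total = 0.9127 ms.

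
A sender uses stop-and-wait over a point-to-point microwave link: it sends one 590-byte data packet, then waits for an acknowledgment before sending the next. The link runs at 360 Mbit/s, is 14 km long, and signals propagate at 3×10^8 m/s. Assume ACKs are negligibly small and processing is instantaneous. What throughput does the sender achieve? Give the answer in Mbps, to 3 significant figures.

t_tx = L/R = 4720/360000000 = 1.31111e-05 s.
t_prop = 14000/300000000 = 4.66667e-05 s; RTT = 9.33333e-05 s.
Cycle = t_tx + RTT = 0.000106444 s.
Throughput = L / cycle = 4720 / 0.000106444 = 44.3 Mbps.

44.3 Mbps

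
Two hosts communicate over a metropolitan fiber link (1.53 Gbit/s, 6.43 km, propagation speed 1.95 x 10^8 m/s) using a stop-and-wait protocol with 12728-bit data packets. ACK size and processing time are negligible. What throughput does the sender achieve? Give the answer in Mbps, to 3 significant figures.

171 Mbps

t_tx = L/R = 12728/1530000000 = 8.31895e-06 s.
t_prop = 6430/195000000 = 3.29744e-05 s; RTT = 6.59487e-05 s.
Cycle = t_tx + RTT = 7.42677e-05 s.
Throughput = L / cycle = 12728 / 7.42677e-05 = 171 Mbps.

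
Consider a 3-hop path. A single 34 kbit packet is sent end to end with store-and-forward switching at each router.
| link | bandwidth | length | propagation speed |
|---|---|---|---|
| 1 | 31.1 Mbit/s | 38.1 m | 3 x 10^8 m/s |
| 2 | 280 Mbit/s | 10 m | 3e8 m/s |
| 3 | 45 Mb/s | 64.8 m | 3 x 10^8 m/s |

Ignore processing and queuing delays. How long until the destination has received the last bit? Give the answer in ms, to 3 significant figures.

1.97 ms

L = 34000 bits.
Transmission delays (L/R per hop): 1.09325, 0.121429, 0.755556 ms; sum = 1.97023 ms.
Propagation delays (d/s per hop): 0.000127, 3.33333e-05, 0.000216 ms; sum = 0.000376333 ms.
End-to-end = 1.97 ms.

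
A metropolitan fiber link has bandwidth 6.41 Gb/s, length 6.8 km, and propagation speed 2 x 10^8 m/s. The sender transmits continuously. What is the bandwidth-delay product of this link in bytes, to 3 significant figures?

Propagation delay = 6800 / 200000000 = 3.4e-05 s.
BDP = R × t_prop = 6410000000 × 3.4e-05 = 217940 bits.
In bytes: 217940/8 = 27200 bytes.

27200 bytes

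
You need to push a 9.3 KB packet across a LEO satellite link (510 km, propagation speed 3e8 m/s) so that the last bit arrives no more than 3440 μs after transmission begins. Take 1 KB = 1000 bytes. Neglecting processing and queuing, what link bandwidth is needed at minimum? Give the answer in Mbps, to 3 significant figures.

42.8 Mbps

L = 74400 bits.
Propagation delay = 510000 / 300000000 = 1700 μs.
Transmission budget = 3440 − 1700 = 1740 μs.
R ≥ L / t_tx = 74400 bits / 0.00174 s = 42.8 Mbps.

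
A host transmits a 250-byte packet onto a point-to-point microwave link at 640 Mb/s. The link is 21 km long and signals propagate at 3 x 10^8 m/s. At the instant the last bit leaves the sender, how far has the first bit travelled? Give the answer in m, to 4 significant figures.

937.5 m

t_tx = L/R = 2000/640000000 = 3.125e-06 s.
Distance = s × t_tx = 300000000 × 3.125e-06 = 937.5 m.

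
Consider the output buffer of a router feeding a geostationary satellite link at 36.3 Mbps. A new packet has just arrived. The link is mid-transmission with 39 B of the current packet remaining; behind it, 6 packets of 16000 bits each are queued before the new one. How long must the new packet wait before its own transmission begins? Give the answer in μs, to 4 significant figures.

Each queued packet: L/R = 16000/36300000 = 440.771 μs.
6 queued → 2644.63 μs.
Plus remaining 312 bits of current packet: 8.59504 μs.
Queuing delay = 2653 μs.

2653 μs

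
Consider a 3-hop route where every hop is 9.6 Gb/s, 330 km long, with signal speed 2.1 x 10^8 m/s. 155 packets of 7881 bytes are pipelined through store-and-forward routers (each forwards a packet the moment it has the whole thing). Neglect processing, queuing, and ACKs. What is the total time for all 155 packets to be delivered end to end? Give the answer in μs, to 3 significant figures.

Per-hop transmission t_tx = L/R = 63048/9600000000 = 6.5675 μs.
Per-hop propagation t_prop = 330000/210000000 = 1571.43 μs.
Pipeline fill: first packet needs 3·t_tx to clear all hops; remaining 154 packets each add one t_tx.
Total = (3+155-1)·t_tx + 3·t_prop = 157·6.5675 + 3·1571.43 = 5750 μs.

5750 μs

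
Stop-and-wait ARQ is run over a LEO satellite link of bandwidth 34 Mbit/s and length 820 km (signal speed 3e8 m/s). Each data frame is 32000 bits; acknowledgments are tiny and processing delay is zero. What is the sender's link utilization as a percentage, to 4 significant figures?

14.69 %

t_tx = L/R = 32000/34000000 = 0.000941176 s.
t_prop = 820000/300000000 = 0.00273333 s; RTT = 0.00546667 s.
Cycle = t_tx + RTT = 0.00640784 s.
Utilization = t_tx / cycle = 0.000941176/0.00640784 = 14.69 %.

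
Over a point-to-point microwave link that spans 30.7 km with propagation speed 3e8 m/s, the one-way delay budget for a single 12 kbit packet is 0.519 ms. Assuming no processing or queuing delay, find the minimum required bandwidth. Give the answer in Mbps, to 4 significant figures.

28.80 Mbps

Propagation delay = 30700 / 300000000 = 0.102333 ms.
Transmission budget = 0.519 − 0.102333 = 0.416667 ms.
R ≥ L / t_tx = 12000 bits / 0.000416667 s = 28.80 Mbps.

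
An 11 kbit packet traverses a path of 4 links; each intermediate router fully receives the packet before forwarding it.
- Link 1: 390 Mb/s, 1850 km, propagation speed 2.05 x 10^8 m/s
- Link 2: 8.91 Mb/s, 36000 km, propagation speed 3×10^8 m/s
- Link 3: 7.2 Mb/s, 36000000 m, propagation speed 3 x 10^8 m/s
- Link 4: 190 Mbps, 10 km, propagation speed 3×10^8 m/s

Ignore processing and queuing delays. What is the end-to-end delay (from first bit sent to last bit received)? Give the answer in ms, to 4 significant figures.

251.9 ms

L = 11000 bits.
Transmission delays (L/R per hop): 0.0282051, 1.23457, 1.52778, 0.0578947 ms; sum = 2.84845 ms.
Propagation delays (d/s per hop): 9.02439, 120, 120, 0.0333333 ms; sum = 249.058 ms.
End-to-end = 251.9 ms.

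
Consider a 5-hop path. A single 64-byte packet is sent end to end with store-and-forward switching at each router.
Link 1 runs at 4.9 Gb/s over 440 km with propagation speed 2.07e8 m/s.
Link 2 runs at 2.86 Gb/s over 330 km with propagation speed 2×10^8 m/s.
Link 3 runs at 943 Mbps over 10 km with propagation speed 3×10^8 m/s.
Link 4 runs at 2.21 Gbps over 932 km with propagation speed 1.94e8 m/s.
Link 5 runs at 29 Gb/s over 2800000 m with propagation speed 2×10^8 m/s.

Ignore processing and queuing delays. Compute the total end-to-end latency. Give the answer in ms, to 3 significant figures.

22.6 ms

L = 64 × 8 = 512 bits.
Transmission delays (L/R per hop): 0.00010449, 0.000179021, 0.000542948, 0.000231674, 1.76552e-05 ms; sum = 0.00107579 ms.
Propagation delays (d/s per hop): 2.1256, 1.65, 0.0333333, 4.80412, 14 ms; sum = 22.6131 ms.
End-to-end = 22.6 ms.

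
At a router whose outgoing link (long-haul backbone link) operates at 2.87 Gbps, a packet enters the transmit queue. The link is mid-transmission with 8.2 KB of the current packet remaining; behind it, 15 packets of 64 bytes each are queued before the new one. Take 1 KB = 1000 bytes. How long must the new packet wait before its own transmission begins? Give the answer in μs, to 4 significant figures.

Each queued packet: L/R = 512/2870000000 = 0.178397 μs.
15 queued → 2.67596 μs.
Plus remaining 65600 bits of current packet: 22.8571 μs.
Queuing delay = 25.53 μs.

25.53 μs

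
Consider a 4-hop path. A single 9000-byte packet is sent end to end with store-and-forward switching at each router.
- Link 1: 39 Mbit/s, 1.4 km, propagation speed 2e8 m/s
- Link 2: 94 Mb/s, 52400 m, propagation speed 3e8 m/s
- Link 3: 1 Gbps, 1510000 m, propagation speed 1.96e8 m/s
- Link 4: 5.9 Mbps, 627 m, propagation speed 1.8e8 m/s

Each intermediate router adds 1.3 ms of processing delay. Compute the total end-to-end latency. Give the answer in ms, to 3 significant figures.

26.7 ms

L = 9000 × 8 = 72000 bits.
Transmission delays (L/R per hop): 1.84615, 0.765957, 0.072, 12.2034 ms; sum = 14.8875 ms.
Propagation delays (d/s per hop): 0.007, 0.174667, 7.70408, 0.00348333 ms; sum = 7.88923 ms.
Processing at 3 router(s): 3 × 1.3 ms = 3.9 ms.
End-to-end = 26.7 ms.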